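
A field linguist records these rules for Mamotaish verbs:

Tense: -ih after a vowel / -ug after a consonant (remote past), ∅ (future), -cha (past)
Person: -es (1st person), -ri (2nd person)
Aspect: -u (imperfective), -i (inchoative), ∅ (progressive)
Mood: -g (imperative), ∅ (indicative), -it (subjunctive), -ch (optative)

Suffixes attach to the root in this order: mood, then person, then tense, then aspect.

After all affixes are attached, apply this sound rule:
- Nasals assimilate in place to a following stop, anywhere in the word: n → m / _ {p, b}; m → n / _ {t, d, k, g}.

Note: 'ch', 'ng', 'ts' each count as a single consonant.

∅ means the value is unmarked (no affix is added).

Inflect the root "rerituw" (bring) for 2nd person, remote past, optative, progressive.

Attach mood optative -ch → rerituwch.
Attach person 2nd person -ri → rerituwchri.
Attach tense remote past -ih (after vowel 'i') → rerituwchriih.
aspect = progressive: zero marking, form stays rerituwchriih.
Nasal assimilation: no change.

rerituwchriih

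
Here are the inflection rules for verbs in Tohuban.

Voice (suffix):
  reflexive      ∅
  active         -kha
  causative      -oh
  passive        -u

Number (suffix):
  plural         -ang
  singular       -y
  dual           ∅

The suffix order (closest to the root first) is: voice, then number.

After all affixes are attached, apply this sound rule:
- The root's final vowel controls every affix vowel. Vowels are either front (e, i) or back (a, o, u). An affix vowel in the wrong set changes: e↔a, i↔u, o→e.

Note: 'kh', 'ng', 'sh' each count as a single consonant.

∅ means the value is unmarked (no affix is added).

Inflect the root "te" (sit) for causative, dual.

Attach voice causative -oh → teoh.
number = dual: zero marking, form stays teoh.
Apply vowel harmony: teoh → teeh.

teeh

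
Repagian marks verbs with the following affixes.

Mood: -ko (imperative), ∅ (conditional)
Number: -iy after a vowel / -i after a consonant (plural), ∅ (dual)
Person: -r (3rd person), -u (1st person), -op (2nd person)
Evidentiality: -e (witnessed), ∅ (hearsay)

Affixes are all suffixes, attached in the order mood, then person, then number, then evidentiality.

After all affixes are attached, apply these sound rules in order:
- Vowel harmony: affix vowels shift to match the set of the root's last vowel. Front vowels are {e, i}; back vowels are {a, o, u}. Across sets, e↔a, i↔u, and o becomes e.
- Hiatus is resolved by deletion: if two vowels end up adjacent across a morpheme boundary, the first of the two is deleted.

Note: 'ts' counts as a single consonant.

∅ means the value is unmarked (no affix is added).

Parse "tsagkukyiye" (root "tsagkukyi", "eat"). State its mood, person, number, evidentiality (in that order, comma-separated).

Segment: tsagkukyi-u-iy-e.
mood: ∅ → conditional.
person: -u → 1st person.
number: -iy/i → plural.
evidentiality: -e → witnessed.

conditional, 1st person, plural, witnessed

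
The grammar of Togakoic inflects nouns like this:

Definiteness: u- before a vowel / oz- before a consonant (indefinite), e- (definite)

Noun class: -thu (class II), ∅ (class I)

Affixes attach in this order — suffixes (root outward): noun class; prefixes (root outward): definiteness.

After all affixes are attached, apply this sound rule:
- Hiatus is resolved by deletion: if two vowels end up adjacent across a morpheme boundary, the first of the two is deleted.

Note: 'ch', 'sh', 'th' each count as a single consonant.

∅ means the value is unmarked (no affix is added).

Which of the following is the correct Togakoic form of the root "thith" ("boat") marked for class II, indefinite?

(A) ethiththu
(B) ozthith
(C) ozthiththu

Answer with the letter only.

C

Attach noun class class II -thu → thiththu.
Attach definiteness indefinite oz- (before consonant 'th') → ozthiththu.
Vowel deletion: no change.
So the correct form is ozthiththu, option (C).
(B) ozthith is wrong: it uses class I instead of class II for noun class.
(A) ethiththu is wrong: it uses definite instead of indefinite for definiteness.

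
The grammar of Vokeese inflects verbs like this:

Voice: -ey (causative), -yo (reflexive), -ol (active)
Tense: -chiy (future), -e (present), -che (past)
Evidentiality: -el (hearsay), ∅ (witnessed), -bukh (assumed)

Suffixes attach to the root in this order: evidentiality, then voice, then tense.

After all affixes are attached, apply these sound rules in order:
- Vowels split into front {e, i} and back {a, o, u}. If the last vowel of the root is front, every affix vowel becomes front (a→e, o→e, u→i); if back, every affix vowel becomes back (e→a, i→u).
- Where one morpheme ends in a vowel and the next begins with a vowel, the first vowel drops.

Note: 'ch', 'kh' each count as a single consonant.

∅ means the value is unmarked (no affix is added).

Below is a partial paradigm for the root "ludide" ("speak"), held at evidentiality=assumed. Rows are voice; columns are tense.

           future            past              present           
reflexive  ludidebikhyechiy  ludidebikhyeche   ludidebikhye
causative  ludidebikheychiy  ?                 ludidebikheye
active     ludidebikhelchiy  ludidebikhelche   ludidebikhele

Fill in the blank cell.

ludidebikheyche

Attach evidentiality assumed -bukh → ludidebukh.
Attach voice causative -ey → ludidebukhey.
Attach tense past -che → ludidebukheyche.
Apply vowel harmony: ludidebukheyche → ludidebikheyche.
Vowel deletion: no change.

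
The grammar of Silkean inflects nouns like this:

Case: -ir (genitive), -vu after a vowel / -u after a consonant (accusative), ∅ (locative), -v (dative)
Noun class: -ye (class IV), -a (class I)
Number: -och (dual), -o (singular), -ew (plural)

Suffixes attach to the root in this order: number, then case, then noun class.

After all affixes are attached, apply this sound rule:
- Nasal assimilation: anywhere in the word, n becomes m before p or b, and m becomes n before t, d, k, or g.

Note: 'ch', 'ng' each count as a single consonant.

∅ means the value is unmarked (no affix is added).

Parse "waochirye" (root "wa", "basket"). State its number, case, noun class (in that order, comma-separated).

Segment: wa-och-ir-ye.
number: -och → dual.
case: -ir → genitive.
noun class: -ye → class IV.

dual, genitive, class IV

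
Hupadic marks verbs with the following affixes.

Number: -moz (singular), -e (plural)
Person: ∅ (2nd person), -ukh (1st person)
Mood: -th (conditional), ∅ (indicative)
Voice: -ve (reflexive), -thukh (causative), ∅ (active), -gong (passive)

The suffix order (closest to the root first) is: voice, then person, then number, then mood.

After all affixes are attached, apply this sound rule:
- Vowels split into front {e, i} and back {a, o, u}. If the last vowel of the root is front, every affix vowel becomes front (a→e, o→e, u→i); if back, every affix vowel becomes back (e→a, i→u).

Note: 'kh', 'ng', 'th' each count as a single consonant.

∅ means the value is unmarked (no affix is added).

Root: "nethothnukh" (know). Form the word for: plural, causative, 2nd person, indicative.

Attach voice causative -thukh → nethothnukhthukh.
person = 2nd person: zero marking, form stays nethothnukhthukh.
Attach number plural -e → nethothnukhthukhe.
mood = indicative: zero marking, form stays nethothnukhthukhe.
Apply vowel harmony: nethothnukhthukhe → nethothnukhthukha.

nethothnukhthukha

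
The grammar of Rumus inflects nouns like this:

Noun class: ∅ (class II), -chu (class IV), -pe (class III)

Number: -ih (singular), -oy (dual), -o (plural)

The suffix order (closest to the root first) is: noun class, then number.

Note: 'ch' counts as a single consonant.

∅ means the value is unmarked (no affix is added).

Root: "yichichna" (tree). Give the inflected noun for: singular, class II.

noun class = class II: zero marking, form stays yichichna.
Attach number singular -ih → yichichnaih.

yichichnaih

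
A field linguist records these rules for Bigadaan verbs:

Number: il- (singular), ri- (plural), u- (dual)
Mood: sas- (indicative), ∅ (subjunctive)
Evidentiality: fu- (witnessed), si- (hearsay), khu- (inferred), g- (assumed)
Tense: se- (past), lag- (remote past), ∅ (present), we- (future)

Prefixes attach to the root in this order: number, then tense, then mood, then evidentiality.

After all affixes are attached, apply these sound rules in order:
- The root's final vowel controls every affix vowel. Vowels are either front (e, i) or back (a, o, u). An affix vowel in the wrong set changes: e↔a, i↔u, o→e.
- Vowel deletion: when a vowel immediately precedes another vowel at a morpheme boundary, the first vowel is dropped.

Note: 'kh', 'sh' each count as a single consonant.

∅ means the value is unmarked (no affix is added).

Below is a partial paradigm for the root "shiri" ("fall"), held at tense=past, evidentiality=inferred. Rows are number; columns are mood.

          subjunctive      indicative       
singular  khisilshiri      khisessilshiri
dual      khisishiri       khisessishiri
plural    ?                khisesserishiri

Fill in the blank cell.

khiserishiri

Attach number plural ri- → rishiri.
Attach tense past se- → serishiri.
mood = subjunctive: zero marking, form stays serishiri.
Attach evidentiality inferred khu- → khuserishiri.
Apply vowel harmony: khuserishiri → khiserishiri.
Vowel deletion: no change.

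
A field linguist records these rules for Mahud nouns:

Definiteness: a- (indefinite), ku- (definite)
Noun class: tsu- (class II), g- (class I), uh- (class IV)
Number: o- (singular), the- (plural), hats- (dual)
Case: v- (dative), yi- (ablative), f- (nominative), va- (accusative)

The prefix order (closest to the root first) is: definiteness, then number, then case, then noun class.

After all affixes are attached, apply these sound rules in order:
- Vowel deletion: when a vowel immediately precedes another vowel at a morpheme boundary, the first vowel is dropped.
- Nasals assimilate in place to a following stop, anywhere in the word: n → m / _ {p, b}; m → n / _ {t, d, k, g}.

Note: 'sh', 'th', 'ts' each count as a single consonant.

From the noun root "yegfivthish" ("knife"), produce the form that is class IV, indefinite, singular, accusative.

Attach definiteness indefinite a- → ayegfivthish.
Attach number singular o- → oayegfivthish.
Attach case accusative va- → vaoayegfivthish.
Attach noun class class IV uh- → uhvaoayegfivthish.
Apply vowel deletion: uhvaoayegfivthish → uhvayegfivthish.
Nasal assimilation: no change.

uhvayegfivthish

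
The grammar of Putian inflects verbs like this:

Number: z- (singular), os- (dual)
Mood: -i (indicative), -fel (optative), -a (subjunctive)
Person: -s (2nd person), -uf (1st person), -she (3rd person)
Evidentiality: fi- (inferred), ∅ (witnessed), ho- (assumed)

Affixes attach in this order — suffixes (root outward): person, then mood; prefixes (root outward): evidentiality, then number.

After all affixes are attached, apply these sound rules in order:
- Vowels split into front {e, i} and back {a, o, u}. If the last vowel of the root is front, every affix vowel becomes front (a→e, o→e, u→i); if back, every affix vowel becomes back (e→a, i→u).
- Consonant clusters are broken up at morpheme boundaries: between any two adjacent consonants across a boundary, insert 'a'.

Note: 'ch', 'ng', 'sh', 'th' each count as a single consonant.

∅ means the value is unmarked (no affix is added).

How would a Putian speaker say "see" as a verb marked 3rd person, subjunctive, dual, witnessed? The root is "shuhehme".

esashuhehmeshee

evidentiality = witnessed: zero marking, form stays shuhehme.
Attach person 3rd person -she → shuhehmeshe.
Attach mood subjunctive -a → shuhehmeshea.
Attach number dual os- → osshuhehmeshea.
Apply vowel harmony: osshuhehmeshea → esshuhehmeshee.
Apply epenthesis: esshuhehmeshee → esashuhehmeshee.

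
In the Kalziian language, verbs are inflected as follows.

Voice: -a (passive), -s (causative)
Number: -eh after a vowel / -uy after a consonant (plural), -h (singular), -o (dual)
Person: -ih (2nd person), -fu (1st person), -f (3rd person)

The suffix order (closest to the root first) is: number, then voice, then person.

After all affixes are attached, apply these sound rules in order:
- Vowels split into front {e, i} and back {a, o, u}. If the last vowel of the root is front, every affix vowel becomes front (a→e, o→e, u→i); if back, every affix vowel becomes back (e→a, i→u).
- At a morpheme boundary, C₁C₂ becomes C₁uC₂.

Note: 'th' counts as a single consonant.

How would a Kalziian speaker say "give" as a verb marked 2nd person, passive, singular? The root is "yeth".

yethuheih

Attach number singular -h → yethh.
Attach voice passive -a → yethha.
Attach person 2nd person -ih → yethhaih.
Apply vowel harmony: yethhaih → yethheih.
Apply epenthesis: yethheih → yethuheih.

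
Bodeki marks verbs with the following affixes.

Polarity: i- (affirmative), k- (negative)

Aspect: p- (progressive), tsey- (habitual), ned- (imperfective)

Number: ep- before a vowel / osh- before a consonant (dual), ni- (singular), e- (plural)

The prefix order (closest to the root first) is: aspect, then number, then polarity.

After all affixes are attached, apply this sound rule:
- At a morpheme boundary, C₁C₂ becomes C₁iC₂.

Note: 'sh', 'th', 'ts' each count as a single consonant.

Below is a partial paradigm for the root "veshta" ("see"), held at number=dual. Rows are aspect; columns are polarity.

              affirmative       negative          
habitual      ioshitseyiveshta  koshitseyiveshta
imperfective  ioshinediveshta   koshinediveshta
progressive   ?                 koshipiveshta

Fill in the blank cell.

ioshipiveshta

Attach aspect progressive p- → pveshta.
Attach number dual osh- (before consonant 'p') → oshpveshta.
Attach polarity affirmative i- → ioshpveshta.
Apply epenthesis: ioshpveshta → ioshipiveshta.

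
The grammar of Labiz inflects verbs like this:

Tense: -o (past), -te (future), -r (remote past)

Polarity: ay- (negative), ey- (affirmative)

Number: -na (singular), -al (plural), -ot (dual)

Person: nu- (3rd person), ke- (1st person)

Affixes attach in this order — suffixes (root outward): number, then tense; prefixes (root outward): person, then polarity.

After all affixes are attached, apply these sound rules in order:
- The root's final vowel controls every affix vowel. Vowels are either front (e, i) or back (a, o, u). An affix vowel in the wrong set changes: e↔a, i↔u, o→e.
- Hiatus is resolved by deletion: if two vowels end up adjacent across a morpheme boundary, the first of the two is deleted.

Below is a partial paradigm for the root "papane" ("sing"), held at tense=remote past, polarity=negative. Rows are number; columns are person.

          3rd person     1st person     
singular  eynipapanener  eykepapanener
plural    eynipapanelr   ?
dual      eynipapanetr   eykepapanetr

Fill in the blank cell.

Attach number plural -al → papaneal.
Attach tense remote past -r → papanealr.
Attach person 1st person ke- → kepapanealr.
Attach polarity negative ay- → aykepapanealr.
Apply vowel harmony: aykepapanealr → eykepapaneelr.
Apply vowel deletion: eykepapaneelr → eykepapanelr.

eykepapanelr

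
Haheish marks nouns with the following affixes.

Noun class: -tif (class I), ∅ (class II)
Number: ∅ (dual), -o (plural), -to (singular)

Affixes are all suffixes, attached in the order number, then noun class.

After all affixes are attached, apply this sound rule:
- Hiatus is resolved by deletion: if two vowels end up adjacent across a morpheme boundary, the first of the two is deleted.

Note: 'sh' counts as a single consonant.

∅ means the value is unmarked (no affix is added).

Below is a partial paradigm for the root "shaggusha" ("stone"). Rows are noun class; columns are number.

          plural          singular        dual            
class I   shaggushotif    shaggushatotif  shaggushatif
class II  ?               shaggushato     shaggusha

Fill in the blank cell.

shaggusho

Attach number plural -o → shaggushao.
noun class = class II: zero marking, form stays shaggushao.
Apply vowel deletion: shaggushao → shaggusho.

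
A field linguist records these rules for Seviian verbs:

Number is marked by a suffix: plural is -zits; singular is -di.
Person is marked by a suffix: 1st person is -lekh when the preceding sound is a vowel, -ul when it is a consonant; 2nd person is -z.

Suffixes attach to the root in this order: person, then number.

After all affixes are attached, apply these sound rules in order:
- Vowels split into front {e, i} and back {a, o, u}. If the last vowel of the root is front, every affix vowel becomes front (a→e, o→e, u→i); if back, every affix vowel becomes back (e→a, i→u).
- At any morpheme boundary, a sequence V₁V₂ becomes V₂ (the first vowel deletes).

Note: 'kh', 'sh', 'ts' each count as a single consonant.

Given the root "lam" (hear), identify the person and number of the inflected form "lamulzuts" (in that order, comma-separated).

1st person, plural

Segment: lam-ul-zits.
person: -lekh/ul → 1st person.
number: -zits → plural.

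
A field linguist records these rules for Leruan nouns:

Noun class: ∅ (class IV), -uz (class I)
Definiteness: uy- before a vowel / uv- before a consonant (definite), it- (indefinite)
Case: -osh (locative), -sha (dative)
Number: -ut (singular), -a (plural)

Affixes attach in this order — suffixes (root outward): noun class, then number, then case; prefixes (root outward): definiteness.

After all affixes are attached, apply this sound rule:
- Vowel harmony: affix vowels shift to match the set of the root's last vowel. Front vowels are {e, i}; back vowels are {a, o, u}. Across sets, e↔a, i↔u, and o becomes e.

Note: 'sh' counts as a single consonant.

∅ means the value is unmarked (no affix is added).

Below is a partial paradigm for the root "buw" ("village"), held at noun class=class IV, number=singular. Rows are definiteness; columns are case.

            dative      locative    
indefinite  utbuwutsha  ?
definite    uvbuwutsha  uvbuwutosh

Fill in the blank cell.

Attach definiteness indefinite it- → itbuw.
noun class = class IV: zero marking, form stays itbuw.
Attach number singular -ut → itbuwut.
Attach case locative -osh → itbuwutosh.
Apply vowel harmony: itbuwutosh → utbuwutosh.

utbuwutosh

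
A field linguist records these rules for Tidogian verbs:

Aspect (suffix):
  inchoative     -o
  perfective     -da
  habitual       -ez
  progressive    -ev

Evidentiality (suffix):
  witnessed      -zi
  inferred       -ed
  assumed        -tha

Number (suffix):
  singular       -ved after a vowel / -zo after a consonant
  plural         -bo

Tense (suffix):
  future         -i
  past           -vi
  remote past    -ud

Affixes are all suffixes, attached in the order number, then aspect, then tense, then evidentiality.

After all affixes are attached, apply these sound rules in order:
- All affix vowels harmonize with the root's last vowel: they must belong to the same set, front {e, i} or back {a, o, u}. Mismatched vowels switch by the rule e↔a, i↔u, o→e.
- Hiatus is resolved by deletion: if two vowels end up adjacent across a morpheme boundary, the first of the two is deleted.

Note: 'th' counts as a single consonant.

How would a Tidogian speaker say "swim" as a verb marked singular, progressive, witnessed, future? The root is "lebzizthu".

lebzizthuvadavuzu

Attach number singular -ved (after vowel 'u') → lebzizthuved.
Attach aspect progressive -ev → lebzizthuvedev.
Attach tense future -i → lebzizthuvedevi.
Attach evidentiality witnessed -zi → lebzizthuvedevizi.
Apply vowel harmony: lebzizthuvedevizi → lebzizthuvadavuzu.
Vowel deletion: no change.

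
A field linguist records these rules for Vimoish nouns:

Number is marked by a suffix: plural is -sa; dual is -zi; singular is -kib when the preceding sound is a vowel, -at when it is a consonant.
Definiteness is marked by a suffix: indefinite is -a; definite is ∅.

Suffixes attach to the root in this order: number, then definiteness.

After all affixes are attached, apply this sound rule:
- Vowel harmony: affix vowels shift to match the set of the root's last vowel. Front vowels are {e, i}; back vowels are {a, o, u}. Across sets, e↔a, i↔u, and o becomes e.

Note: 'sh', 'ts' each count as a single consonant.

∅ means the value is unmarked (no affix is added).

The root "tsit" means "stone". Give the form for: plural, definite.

tsitse

Attach number plural -sa → tsitsa.
definiteness = definite: zero marking, form stays tsitsa.
Apply vowel harmony: tsitsa → tsitse.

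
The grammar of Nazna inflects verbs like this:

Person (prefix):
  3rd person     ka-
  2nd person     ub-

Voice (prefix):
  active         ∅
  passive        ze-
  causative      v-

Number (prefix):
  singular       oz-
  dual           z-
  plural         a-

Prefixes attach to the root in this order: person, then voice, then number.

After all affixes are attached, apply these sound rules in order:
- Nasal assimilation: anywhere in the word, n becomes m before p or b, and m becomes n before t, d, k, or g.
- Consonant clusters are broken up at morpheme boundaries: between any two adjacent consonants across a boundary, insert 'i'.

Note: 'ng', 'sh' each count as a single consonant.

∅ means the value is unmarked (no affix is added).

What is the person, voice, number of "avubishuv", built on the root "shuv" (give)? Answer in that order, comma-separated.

Segment: a-v-ub-shuv.
person: ub- → 2nd person.
voice: v- → causative.
number: a- → plural.

2nd person, causative, plural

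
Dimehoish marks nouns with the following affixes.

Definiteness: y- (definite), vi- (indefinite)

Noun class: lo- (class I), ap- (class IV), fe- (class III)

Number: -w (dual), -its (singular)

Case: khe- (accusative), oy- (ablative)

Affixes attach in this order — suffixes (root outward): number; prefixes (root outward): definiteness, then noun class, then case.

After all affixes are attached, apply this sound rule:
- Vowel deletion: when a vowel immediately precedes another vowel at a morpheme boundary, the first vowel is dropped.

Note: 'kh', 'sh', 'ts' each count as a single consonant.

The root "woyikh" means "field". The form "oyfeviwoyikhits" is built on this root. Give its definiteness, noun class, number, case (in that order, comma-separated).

Segment: oy-fe-vi-woyikh-its.
definiteness: vi- → indefinite.
noun class: fe- → class III.
number: -its → singular.
case: oy- → ablative.

indefinite, class III, singular, ablative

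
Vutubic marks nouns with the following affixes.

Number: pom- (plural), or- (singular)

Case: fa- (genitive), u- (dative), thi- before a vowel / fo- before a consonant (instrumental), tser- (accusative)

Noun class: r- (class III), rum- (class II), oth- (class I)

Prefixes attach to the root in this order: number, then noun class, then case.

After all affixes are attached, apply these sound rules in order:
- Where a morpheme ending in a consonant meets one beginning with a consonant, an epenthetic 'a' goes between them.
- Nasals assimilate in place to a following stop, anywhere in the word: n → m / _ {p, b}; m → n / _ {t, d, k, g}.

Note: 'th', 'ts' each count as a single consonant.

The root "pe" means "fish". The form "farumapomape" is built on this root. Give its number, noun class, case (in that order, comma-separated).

plural, class II, genitive

Segment: fa-rum-pom-pe.
number: pom- → plural.
noun class: rum- → class II.
case: fa- → genitive.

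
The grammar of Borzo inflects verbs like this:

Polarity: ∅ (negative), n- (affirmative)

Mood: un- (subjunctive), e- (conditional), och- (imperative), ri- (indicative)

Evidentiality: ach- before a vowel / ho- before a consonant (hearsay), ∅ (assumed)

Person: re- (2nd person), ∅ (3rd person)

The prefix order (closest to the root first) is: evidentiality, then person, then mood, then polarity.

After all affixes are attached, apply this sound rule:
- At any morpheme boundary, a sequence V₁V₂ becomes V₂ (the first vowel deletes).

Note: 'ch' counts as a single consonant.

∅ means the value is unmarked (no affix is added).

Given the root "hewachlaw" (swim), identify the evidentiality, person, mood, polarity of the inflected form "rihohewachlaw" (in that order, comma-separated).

Segment: ri-ho-hewachlaw.
evidentiality: ach/ho- → hearsay.
person: ∅ → 3rd person.
mood: ri- → indicative.
polarity: ∅ → negative.

hearsay, 3rd person, indicative, negative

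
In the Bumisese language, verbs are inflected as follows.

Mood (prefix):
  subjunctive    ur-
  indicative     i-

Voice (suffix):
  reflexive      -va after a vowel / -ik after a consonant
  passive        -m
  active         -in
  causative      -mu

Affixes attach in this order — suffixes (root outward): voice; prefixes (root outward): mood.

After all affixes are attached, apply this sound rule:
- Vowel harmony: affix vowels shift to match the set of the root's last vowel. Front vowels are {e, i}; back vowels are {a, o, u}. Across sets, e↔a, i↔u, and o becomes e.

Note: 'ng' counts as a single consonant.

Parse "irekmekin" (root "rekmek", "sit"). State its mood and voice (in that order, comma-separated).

Segment: i-rekmek-in.
mood: i- → indicative.
voice: -in → active.

indicative, active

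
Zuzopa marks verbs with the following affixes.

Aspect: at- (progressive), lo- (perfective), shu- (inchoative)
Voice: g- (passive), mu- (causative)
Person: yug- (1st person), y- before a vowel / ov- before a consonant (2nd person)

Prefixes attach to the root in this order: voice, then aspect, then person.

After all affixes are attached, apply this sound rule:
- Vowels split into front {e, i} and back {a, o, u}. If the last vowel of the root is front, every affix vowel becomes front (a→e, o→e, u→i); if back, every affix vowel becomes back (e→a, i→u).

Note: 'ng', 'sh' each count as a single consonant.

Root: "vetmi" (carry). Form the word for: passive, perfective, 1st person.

yiglegvetmi

Attach voice passive g- → gvetmi.
Attach aspect perfective lo- → logvetmi.
Attach person 1st person yug- → yuglogvetmi.
Apply vowel harmony: yuglogvetmi → yiglegvetmi.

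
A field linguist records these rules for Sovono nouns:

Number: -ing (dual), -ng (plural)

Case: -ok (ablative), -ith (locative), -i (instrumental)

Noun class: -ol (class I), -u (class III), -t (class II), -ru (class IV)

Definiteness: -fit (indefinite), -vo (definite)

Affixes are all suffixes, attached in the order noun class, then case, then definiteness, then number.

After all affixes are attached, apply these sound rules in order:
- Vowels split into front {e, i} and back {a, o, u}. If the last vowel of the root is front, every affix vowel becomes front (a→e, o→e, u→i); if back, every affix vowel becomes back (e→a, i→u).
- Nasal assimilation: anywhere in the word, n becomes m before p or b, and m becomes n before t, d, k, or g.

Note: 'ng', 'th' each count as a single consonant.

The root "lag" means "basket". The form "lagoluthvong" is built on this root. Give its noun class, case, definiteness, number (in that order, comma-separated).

Segment: lag-ol-ith-vo-ng.
noun class: -ol → class I.
case: -ith → locative.
definiteness: -vo → definite.
number: -ng → plural.

class I, locative, definite, plural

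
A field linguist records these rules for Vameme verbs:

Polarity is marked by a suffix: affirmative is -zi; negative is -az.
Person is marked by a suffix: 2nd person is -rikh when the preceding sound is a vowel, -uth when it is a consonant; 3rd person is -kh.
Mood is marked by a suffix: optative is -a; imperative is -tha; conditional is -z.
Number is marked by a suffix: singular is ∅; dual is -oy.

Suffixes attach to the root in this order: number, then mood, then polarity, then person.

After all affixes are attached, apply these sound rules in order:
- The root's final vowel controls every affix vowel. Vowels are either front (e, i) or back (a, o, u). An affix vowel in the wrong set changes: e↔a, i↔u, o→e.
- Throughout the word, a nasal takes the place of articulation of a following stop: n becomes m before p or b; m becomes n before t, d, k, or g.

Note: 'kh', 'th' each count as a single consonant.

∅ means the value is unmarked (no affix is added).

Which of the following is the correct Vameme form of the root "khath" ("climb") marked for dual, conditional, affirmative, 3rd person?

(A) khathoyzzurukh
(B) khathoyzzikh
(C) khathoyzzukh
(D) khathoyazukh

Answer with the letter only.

C

Attach number dual -oy → khathoy.
Attach mood conditional -z → khathoyz.
Attach polarity affirmative -zi → khathoyzzi.
Attach person 3rd person -kh → khathoyzzikh.
Apply vowel harmony: khathoyzzikh → khathoyzzukh.
Nasal assimilation: no change.
So the correct form is khathoyzzukh, option (C).
(D) khathoyazukh is wrong: it uses optative instead of conditional for mood.
(B) khathoyzzikh is wrong: it fails to apply the sound rule(s).
(A) khathoyzzurukh is wrong: it uses 2nd person instead of 3rd person for person.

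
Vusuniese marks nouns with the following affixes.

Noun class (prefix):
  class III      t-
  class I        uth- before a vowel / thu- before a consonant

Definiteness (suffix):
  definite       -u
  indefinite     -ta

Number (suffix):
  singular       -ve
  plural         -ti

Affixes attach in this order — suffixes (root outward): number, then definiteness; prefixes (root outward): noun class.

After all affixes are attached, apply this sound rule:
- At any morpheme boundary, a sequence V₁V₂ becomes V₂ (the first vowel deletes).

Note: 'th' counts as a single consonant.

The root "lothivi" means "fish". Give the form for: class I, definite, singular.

thulothivivu

Attach noun class class I thu- (before consonant 'l') → thulothivi.
Attach number singular -ve → thulothivive.
Attach definiteness definite -u → thulothiviveu.
Apply vowel deletion: thulothiviveu → thulothivivu.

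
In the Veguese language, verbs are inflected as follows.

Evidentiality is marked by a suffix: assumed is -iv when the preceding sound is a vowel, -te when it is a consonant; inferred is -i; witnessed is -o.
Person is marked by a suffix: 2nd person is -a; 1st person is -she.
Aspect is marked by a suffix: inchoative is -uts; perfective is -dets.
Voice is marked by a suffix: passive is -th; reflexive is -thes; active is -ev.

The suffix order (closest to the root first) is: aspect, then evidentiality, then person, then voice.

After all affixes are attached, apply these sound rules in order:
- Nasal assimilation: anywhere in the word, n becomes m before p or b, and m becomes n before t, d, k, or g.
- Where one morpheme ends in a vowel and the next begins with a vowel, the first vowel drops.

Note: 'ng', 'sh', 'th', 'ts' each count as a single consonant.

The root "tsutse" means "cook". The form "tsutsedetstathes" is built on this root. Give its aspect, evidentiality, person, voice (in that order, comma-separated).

Segment: tsutse-dets-te-a-thes.
aspect: -dets → perfective.
evidentiality: -iv/te → assumed.
person: -a → 2nd person.
voice: -thes → reflexive.

perfective, assumed, 2nd person, reflexive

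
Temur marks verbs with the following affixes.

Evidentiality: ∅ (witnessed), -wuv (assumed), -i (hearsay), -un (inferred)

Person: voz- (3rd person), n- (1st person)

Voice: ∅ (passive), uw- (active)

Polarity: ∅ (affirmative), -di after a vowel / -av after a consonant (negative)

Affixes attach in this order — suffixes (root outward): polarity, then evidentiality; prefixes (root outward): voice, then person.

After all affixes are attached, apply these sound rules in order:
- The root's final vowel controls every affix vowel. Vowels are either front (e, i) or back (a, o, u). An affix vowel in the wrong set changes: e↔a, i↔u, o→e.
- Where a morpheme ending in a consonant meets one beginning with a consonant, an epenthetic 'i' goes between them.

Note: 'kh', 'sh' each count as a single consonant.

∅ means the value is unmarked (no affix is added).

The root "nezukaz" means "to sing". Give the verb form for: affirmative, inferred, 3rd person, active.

vozuwinezukazun

polarity = affirmative: zero marking, form stays nezukaz.
Attach voice active uw- → uwnezukaz.
Attach person 3rd person voz- → vozuwnezukaz.
Attach evidentiality inferred -un → vozuwnezukazun.
Vowel harmony: no change.
Apply epenthesis: vozuwnezukazun → vozuwinezukazun.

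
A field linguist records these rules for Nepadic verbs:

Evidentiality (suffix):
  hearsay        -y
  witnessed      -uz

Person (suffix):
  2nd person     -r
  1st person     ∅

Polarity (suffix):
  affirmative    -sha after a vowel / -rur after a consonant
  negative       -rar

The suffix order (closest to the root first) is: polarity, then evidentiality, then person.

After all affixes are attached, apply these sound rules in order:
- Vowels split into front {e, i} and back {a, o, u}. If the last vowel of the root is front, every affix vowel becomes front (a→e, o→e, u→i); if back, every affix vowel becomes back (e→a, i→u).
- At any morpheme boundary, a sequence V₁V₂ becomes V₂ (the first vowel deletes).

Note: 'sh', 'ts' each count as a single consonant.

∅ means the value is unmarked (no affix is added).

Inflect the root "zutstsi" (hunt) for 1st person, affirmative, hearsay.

Attach polarity affirmative -sha (after vowel 'i') → zutstsisha.
Attach evidentiality hearsay -y → zutstsishay.
person = 1st person: zero marking, form stays zutstsishay.
Apply vowel harmony: zutstsishay → zutstsishey.
Vowel deletion: no change.

zutstsishey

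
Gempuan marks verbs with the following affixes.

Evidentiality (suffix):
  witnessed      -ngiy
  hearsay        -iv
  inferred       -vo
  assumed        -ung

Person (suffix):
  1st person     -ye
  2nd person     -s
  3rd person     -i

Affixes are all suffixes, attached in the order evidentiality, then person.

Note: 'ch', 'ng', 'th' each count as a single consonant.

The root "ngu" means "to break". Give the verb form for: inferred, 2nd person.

Attach evidentiality inferred -vo → nguvo.
Attach person 2nd person -s → nguvos.

nguvos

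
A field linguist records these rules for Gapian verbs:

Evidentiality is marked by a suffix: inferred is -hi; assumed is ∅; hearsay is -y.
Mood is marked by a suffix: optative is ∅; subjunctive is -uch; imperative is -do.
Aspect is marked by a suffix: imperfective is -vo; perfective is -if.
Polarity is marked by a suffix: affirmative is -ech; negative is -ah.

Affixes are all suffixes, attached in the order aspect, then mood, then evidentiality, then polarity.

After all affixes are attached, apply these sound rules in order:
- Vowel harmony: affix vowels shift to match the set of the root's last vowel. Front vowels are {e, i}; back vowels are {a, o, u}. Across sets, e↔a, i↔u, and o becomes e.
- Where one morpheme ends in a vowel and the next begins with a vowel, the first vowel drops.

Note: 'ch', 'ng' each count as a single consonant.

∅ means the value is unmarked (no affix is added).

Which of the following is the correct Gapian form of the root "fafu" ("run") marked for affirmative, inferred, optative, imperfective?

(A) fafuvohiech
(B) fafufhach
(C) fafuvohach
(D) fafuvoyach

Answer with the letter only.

Attach aspect imperfective -vo → fafuvo.
mood = optative: zero marking, form stays fafuvo.
Attach evidentiality inferred -hi → fafuvohi.
Attach polarity affirmative -ech → fafuvohiech.
Apply vowel harmony: fafuvohiech → fafuvohuach.
Apply vowel deletion: fafuvohuach → fafuvohach.
So the correct form is fafuvohach, option (C).
(D) fafuvoyach is wrong: it uses hearsay instead of inferred for evidentiality.
(A) fafuvohiech is wrong: it fails to apply the sound rule(s).
(B) fafufhach is wrong: it uses perfective instead of imperfective for aspect.

C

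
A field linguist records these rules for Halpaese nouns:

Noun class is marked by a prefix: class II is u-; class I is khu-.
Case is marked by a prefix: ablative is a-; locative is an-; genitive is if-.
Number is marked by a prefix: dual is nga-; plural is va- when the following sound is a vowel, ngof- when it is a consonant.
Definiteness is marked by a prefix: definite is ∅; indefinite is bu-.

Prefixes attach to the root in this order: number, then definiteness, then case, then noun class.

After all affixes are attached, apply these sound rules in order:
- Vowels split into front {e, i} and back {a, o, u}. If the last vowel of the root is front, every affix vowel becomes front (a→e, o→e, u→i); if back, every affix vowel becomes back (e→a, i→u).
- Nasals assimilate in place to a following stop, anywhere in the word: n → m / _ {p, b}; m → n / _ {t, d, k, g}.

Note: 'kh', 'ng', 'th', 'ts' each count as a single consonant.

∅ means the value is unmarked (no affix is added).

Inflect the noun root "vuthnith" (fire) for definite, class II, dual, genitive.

Attach number dual nga- → ngavuthnith.
definiteness = definite: zero marking, form stays ngavuthnith.
Attach case genitive if- → ifngavuthnith.
Attach noun class class II u- → uifngavuthnith.
Apply vowel harmony: uifngavuthnith → iifngevuthnith.
Nasal assimilation: no change.

iifngevuthnith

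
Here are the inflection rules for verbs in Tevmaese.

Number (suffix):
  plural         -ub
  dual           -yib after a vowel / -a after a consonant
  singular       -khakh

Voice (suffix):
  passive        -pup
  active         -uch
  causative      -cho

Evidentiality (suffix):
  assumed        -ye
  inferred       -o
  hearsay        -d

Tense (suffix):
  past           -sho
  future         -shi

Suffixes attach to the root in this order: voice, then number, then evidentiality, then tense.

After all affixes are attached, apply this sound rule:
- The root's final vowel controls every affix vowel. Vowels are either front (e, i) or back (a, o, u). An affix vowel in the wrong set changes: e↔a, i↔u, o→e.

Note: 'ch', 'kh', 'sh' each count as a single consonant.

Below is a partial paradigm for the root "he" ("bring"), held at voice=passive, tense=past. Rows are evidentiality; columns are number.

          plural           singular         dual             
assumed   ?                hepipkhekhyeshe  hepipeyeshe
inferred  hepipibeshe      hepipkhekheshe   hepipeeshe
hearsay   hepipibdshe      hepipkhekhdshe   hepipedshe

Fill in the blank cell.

hepipibyeshe

Attach voice passive -pup → hepup.
Attach number plural -ub → hepupub.
Attach evidentiality assumed -ye → hepupubye.
Attach tense past -sho → hepupubyesho.
Apply vowel harmony: hepupubyesho → hepipibyeshe.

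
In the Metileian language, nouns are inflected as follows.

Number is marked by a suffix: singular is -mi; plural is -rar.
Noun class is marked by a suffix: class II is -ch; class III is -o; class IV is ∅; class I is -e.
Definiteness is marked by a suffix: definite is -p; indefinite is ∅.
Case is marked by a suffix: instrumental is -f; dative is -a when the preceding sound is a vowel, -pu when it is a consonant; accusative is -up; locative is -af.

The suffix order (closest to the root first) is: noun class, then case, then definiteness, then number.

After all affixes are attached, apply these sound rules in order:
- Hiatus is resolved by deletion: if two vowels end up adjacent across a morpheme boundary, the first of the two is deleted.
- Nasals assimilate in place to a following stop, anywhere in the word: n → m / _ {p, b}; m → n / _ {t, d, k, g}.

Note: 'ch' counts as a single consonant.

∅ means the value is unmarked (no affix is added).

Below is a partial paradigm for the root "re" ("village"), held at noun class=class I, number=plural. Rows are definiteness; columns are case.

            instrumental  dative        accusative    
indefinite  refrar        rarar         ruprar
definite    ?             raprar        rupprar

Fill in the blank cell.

refprar

Attach noun class class I -e → ree.
Attach case instrumental -f → reef.
Attach definiteness definite -p → reefp.
Attach number plural -rar → reefprar.
Apply vowel deletion: reefprar → refprar.
Nasal assimilation: no change.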